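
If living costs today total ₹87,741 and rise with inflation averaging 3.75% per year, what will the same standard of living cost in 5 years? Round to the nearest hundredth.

₹105,473.44

Cumulative price-level factor: (1+3.75%)^5 ≈ 1.2020998056.
The nominal amount required is ₹87,741 scaled up by that factor.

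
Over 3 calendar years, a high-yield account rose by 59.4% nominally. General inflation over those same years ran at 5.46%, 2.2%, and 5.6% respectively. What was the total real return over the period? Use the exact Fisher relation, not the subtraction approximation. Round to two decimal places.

Cumulative inflation factor: 1.0546 × 1.022 × 1.056 ≈ 1.13816.
Nominal growth factor: 1.59400. Real growth factor = 1.59400 / 1.13816 ≈ 1.40051.
Total real return ≈ 40.0508%.

40.05%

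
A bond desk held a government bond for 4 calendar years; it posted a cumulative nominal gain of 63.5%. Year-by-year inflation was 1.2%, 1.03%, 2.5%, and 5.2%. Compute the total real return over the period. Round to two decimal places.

Cumulative inflation factor: 1.012 × 1.0103 × 1.025 × 1.052 ≈ 1.10248.
Nominal growth factor: 1.63500. Real growth factor = 1.63500 / 1.10248 ≈ 1.48302.
Total real return ≈ 48.3021%.

48.30%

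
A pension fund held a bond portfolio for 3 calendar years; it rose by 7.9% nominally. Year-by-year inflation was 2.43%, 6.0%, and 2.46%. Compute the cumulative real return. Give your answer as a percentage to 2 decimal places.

Cumulative inflation factor: 1.0243 × 1.060 × 1.0246 ≈ 1.11247.
Nominal growth factor: 1.07900. Real growth factor = 1.07900 / 1.11247 ≈ 0.96992.
Total real return ≈ -3.0084%.

-3.01%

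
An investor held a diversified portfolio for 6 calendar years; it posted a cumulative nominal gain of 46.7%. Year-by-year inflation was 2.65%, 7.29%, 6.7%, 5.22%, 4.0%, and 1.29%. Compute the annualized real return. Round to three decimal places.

Cumulative inflation factor: 1.0265 × 1.0729 × 1.067 × 1.0522 × 1.040 × 1.0129 ≈ 1.30251.
Nominal growth factor: 1.46700. Real growth factor = 1.46700 / 1.30251 ≈ 1.12629.
Annualized: 1.12629^(1/6) − 1 ≈ 0.02002.

2.002%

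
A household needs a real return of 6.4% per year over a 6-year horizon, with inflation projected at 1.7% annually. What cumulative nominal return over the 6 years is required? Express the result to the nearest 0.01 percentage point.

Required annual nominal rate: (1+6.4%)(1+1.7%) − 1 = 8.2088%.
Cumulative over 6 years: (1 + 0.082088)^6 − 1 ≈ 0.60537.

60.54%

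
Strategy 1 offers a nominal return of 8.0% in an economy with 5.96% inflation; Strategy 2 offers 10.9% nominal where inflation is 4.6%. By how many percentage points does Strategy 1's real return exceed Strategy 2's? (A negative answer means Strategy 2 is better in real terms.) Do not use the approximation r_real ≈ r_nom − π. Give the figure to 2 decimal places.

-4.10

Strategy 1 real return: 1.080/1.0596 − 1 = 1.925%.
Strategy 2 real return: 1.109/1.046 − 1 = 6.023%.
Difference: 1.925 − 6.023 = -4.098 pp.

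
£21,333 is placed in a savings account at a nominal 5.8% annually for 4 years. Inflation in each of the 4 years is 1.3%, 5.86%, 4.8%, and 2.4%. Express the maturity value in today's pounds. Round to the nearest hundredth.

£23,226.94

Nominal value at maturity: £21,333 × (1 + 5.8%)^4 ≈ £26,729.73.
Price-level factor over 4 years: 1.013 × 1.0586 × 1.048 × 1.024 ≈ 1.1508072104.
The maturity value deflated by that factor is the answer in today's purchasing power.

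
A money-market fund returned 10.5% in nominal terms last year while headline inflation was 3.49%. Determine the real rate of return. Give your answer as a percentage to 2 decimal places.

Real return via the Fisher equation: (1 + 10.5%)/(1 + 3.49%) − 1 = 1.105/1.0349 − 1 ≈ 0.06774.

6.77%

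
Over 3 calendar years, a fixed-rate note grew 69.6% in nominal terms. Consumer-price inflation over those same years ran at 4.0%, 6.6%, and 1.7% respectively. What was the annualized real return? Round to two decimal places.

Cumulative inflation factor: 1.040 × 1.066 × 1.017 ≈ 1.12749.
Nominal growth factor: 1.69600. Real growth factor = 1.69600 / 1.12749 ≈ 1.50423.
Annualized: 1.50423^(1/3) − 1 ≈ 0.14579.

14.58%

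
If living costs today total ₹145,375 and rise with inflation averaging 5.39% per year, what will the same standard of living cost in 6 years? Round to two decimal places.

Cumulative price-level factor: (1+5.39%)^6 ≈ 1.3702393242.
Multiplying ₹145,375 by the price-level factor gives the future nominal sum.

₹199,198.54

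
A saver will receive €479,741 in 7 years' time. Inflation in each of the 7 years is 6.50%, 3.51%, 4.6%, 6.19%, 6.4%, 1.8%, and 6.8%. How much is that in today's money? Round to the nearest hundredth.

Price-level factor over 7 years: 1.0650 × 1.0351 × 1.046 × 1.0619 × 1.064 × 1.018 × 1.068 ≈ 1.4164716291.
Purchasing power today: €479,741 divided by that factor.

€338,687.33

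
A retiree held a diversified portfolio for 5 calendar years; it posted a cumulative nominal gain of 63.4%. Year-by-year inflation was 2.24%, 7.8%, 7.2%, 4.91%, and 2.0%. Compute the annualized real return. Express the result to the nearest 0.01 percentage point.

Cumulative inflation factor: 1.0224 × 1.078 × 1.072 × 1.0491 × 1.020 ≈ 1.26430.
Nominal growth factor: 1.63400. Real growth factor = 1.63400 / 1.26430 ≈ 1.29241.
Annualized: 1.29241^(1/5) − 1 ≈ 0.05264.

5.26%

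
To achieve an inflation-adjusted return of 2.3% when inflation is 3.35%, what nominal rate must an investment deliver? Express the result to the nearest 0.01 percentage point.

5.73%

By the Fisher equation, 1 + r_nom = (1 + 2.3%)(1 + 3.35%) = 1.023 × 1.0335 = 1.0572705.
So r_nom = 5.72705%.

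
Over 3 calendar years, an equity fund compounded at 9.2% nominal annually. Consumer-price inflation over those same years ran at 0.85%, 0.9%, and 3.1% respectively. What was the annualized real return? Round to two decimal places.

7.47%

Cumulative inflation factor: 1.0085 × 1.009 × 1.031 ≈ 1.04912.
Nominal growth factor: 1.30217. Real growth factor = 1.30217 / 1.04912 ≈ 1.24120.
Annualized: 1.24120^(1/3) − 1 ≈ 0.07468.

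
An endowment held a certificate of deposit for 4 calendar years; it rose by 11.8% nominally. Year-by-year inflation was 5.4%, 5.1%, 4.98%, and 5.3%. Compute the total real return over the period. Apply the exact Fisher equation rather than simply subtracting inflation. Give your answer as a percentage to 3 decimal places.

Cumulative inflation factor: 1.054 × 1.051 × 1.0498 × 1.053 ≈ 1.22455.
Nominal growth factor: 1.11800. Real growth factor = 1.11800 / 1.22455 ≈ 0.91298.
Total real return ≈ -8.7015%.

-8.702%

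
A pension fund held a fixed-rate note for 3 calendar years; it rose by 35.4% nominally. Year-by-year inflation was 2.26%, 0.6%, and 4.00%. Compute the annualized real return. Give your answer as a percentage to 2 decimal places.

Cumulative inflation factor: 1.0226 × 1.006 × 1.0400 ≈ 1.06989.
Nominal growth factor: 1.35400. Real growth factor = 1.35400 / 1.06989 ≈ 1.26556.
Annualized: 1.26556^(1/3) − 1 ≈ 0.08167.

8.17%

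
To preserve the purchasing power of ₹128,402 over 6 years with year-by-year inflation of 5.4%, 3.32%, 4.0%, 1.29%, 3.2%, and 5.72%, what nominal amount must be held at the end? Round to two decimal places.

₹160,706.54

Cumulative price-level factor: 1.054 × 1.0332 × 1.040 × 1.0129 × 1.032 × 1.0572 ≈ 1.2515890951.
Multiplying ₹128,402 by the price-level factor gives the future nominal sum.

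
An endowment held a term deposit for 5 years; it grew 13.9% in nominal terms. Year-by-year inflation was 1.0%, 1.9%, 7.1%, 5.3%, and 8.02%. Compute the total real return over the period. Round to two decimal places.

-9.15%

Cumulative inflation factor: 1.010 × 1.019 × 1.071 × 1.053 × 1.0802 ≈ 1.25377.
Nominal growth factor: 1.13900. Real growth factor = 1.13900 / 1.25377 ≈ 0.90846.
Total real return ≈ -9.1539%.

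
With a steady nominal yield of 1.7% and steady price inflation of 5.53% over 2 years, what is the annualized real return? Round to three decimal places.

With constant rates the annual real return is the same each year: (1+1.7%)/(1+5.53%) − 1 = -0.03629.

-3.629%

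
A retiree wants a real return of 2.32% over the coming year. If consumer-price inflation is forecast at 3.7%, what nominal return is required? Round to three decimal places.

By the Fisher equation, 1 + r_nom = (1 + 2.32%)(1 + 3.7%) = 1.0232 × 1.037 = 1.0610584.
So r_nom = 6.10584%.

6.106%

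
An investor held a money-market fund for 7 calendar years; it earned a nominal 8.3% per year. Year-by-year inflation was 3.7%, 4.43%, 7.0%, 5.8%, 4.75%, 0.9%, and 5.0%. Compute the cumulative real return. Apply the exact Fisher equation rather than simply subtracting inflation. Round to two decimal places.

28.44%

Cumulative inflation factor: 1.037 × 1.0443 × 1.070 × 1.058 × 1.0475 × 1.009 × 1.050 ≈ 1.36053.
Nominal growth factor: 1.74743. Real growth factor = 1.74743 / 1.36053 ≈ 1.28437.
Total real return ≈ 28.4373%.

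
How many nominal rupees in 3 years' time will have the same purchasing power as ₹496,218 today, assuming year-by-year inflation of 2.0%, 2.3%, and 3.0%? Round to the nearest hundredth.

₹533,317.14

Cumulative price-level factor: 1.020 × 1.023 × 1.030 = 1.0747638.
The nominal amount required is ₹496,218 scaled up by that factor.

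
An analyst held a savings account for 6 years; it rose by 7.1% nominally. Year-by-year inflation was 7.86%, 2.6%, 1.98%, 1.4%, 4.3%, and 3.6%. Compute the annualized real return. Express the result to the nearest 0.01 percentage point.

Cumulative inflation factor: 1.0786 × 1.026 × 1.0198 × 1.014 × 1.043 × 1.036 ≈ 1.23653.
Nominal growth factor: 1.07100. Real growth factor = 1.07100 / 1.23653 ≈ 0.86613.
Annualized: 0.86613^(1/6) − 1 ≈ -0.02367.

-2.37%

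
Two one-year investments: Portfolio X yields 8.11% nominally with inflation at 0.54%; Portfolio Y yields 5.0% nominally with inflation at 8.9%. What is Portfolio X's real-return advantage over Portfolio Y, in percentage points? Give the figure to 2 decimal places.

11.11

Portfolio X real return: 1.0811/1.0054 − 1 = 7.529%.
Portfolio Y real return: 1.050/1.089 − 1 = -3.581%.
Difference: 7.529 − (-3.581) = 11.110 pp.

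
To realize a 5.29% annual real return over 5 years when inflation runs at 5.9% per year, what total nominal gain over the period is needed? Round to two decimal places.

Required annual nominal rate: (1+5.29%)(1+5.9%) − 1 = 11.50211%.
Cumulative over 5 years: (1 + 0.1150211)^5 − 1 ≈ 0.72352.

72.35%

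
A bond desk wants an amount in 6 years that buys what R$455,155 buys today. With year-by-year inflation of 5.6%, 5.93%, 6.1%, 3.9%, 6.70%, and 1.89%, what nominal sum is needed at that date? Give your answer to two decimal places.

Cumulative price-level factor: 1.056 × 1.0593 × 1.061 × 1.039 × 1.0670 × 1.0189 ≈ 1.3406326856.
The nominal amount required is R$455,155 scaled up by that factor.

R$610,195.67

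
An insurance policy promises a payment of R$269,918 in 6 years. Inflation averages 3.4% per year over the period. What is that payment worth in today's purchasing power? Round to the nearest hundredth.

Price-level factor over 6 years: (1 + 3.4%)^6 ≈ 1.2221463992.
Purchasing power today: R$269,918 divided by that factor.

R$220,855.70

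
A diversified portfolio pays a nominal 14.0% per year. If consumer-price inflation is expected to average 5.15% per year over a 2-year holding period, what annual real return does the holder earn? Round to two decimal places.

With constant rates the annual real return is the same each year: (1+14.0%)/(1+5.15%) − 1 = 0.08417.

8.42%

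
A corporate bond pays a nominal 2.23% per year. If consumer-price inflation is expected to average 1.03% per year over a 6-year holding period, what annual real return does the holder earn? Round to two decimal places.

1.19%

With constant rates the annual real return is the same each year: (1+2.23%)/(1+1.03%) − 1 = 0.01188.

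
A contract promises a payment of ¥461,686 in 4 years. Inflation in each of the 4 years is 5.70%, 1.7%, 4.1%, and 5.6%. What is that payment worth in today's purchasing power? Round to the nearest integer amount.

Price-level factor over 4 years: 1.0570 × 1.017 × 1.041 × 1.056 ≈ 1.1817091218.
Purchasing power today: ¥461,686 divided by that factor.

¥390,693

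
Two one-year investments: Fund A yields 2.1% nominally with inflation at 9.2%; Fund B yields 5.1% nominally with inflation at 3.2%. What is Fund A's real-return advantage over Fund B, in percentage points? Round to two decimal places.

-8.34

Fund A real return: 1.021/1.092 − 1 = -6.502%.
Fund B real return: 1.051/1.032 − 1 = 1.841%.
Difference: -6.502 − 1.841 = -8.343 pp.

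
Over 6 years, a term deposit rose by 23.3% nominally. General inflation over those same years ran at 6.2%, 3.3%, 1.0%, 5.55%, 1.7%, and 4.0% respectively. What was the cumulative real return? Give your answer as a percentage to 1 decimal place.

-0.3%

Cumulative inflation factor: 1.062 × 1.033 × 1.010 × 1.0555 × 1.017 × 1.040 ≈ 1.23697.
Nominal growth factor: 1.23300. Real growth factor = 1.23300 / 1.23697 ≈ 0.99679.
Total real return ≈ -0.3208%.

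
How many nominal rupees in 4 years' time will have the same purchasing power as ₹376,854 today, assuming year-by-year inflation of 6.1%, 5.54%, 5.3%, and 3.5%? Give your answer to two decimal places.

₹459,911.56

Cumulative price-level factor: 1.061 × 1.0554 × 1.053 × 1.035 ≈ 1.2203971780.
The nominal amount required is ₹376,854 scaled up by that factor.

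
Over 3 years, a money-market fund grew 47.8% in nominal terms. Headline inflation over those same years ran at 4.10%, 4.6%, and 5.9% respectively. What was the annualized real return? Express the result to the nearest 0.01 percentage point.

Cumulative inflation factor: 1.0410 × 1.046 × 1.059 ≈ 1.15313.
Nominal growth factor: 1.47800. Real growth factor = 1.47800 / 1.15313 ≈ 1.28173.
Annualized: 1.28173^(1/3) − 1 ≈ 0.08626.

8.63%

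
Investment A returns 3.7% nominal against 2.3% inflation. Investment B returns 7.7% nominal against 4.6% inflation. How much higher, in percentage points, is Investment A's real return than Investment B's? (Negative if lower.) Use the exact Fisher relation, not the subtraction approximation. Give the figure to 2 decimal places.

Investment A real return: 1.037/1.023 − 1 = 1.369%.
Investment B real return: 1.077/1.046 − 1 = 2.964%.
Difference: 1.369 − 2.964 = -1.595 pp.

-1.60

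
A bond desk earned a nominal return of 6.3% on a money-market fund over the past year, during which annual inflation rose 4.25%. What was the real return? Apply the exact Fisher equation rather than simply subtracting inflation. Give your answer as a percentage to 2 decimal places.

Real return via the Fisher equation: (1 + 6.3%)/(1 + 4.25%) − 1 = 1.063/1.0425 − 1 ≈ 0.01966.

1.97%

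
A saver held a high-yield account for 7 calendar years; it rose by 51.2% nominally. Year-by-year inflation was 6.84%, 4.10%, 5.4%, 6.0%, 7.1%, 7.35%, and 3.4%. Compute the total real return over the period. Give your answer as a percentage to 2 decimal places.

2.35%

Cumulative inflation factor: 1.0684 × 1.0410 × 1.054 × 1.060 × 1.071 × 1.0735 × 1.034 ≈ 1.47721.
Nominal growth factor: 1.51200. Real growth factor = 1.51200 / 1.47721 ≈ 1.02355.
Total real return ≈ 2.3549%.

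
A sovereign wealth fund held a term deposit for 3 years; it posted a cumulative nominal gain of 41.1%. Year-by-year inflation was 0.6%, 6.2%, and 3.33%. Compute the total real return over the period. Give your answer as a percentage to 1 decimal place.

27.8%

Cumulative inflation factor: 1.006 × 1.062 × 1.0333 ≈ 1.10395.
Nominal growth factor: 1.41100. Real growth factor = 1.41100 / 1.10395 ≈ 1.27814.
Total real return ≈ 27.8139%.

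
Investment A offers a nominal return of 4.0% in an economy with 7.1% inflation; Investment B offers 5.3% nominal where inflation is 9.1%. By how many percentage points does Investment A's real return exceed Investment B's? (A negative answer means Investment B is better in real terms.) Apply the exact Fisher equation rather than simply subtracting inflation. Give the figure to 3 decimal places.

0.589

Investment A real return: 1.040/1.071 − 1 = -2.8945%.
Investment B real return: 1.053/1.091 − 1 = -3.4830%.
Difference: -2.8945 − (-3.4830) = 0.5885 pp.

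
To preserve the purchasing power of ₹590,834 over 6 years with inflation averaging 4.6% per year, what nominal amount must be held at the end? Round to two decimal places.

₹773,847.86

Cumulative price-level factor: (1+4.6%)^6 ≈ 1.3097551271.
The nominal amount required is ₹590,834 scaled up by that factor.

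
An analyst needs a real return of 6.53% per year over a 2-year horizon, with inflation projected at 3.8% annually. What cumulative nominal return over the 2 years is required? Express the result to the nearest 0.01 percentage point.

Required annual nominal rate: (1+6.53%)(1+3.8%) − 1 = 10.57814%.
Cumulative over 2 years: (1 + 0.1057814)^2 − 1 ≈ 0.22275.

22.28%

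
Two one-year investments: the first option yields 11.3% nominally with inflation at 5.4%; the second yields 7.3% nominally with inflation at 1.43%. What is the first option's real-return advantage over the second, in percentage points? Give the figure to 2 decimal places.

-0.19

The first option real return: 1.113/1.054 − 1 = 5.598%.
The second real return: 1.073/1.0143 − 1 = 5.787%.
Difference: 5.598 − 5.787 = -0.189 pp.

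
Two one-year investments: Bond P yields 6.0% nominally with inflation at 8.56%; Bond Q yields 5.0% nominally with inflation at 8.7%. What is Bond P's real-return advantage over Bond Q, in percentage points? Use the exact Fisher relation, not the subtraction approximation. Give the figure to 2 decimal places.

1.05

Bond P real return: 1.060/1.0856 − 1 = -2.358%.
Bond Q real return: 1.050/1.087 − 1 = -3.404%.
Difference: -2.358 − (-3.404) = 1.046 pp.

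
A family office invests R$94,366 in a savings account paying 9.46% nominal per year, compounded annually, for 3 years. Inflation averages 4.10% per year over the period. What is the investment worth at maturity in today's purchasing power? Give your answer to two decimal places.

Nominal value at maturity: R$94,366 × (1 + 9.46%)^3 ≈ R$123,760.45.
Price-level factor over 3 years: (1 + 4.10%)^3 = 1.128111921.
Dividing the nominal maturity value by the price-level factor gives the value in today's money.

R$109,705.83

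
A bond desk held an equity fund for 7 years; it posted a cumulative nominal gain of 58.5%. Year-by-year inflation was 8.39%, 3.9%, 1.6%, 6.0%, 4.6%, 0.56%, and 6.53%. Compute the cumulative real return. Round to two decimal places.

Cumulative inflation factor: 1.0839 × 1.039 × 1.016 × 1.060 × 1.046 × 1.0056 × 1.0653 ≈ 1.35904.
Nominal growth factor: 1.58500. Real growth factor = 1.58500 / 1.35904 ≈ 1.16626.
Total real return ≈ 16.6262%.

16.63%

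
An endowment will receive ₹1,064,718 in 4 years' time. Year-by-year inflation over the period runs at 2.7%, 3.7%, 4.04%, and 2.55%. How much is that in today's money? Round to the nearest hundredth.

₹937,021.14

Price-level factor over 4 years: 1.027 × 1.037 × 1.0404 × 1.0255 ≈ 1.1362795961.
Purchasing power today: ₹1,064,718 divided by that factor.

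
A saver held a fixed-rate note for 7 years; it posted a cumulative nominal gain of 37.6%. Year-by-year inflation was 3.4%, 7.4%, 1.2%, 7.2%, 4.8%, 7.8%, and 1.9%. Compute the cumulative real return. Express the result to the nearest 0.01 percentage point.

-0.79%

Cumulative inflation factor: 1.034 × 1.074 × 1.012 × 1.072 × 1.048 × 1.078 × 1.019 ≈ 1.38693.
Nominal growth factor: 1.37600. Real growth factor = 1.37600 / 1.38693 ≈ 0.99212.
Total real return ≈ -0.7880%.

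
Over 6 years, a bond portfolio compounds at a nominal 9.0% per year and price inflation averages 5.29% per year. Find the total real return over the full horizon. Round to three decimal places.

The annual real rate is (1+9.0%)/(1+5.29%) − 1 = 3.5236%.
Compounded over 6 years: (1 + 0.035236)^6 − 1 ≈ 0.23094.

23.094%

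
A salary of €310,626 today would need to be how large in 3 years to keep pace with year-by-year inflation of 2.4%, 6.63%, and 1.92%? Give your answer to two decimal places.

€345,681.86

Cumulative price-level factor: 1.024 × 1.0663 × 1.0192 ≈ 1.1128555110.
The nominal amount required is €310,626 scaled up by that factor.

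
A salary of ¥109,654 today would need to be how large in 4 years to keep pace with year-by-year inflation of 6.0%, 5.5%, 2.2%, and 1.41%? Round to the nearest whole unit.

Cumulative price-level factor: 1.060 × 1.055 × 1.022 × 1.0141 ≈ 1.1590175267.
The nominal amount required is ¥109,654 scaled up by that factor.

¥127,091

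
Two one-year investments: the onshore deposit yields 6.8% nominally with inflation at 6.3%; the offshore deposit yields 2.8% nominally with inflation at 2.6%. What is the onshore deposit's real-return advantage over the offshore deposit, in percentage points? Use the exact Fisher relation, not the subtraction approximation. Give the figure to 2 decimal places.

The onshore deposit real return: 1.068/1.063 − 1 = 0.470%.
The offshore deposit real return: 1.028/1.026 − 1 = 0.195%.
Difference: 0.470 − 0.195 = 0.275 pp.

0.28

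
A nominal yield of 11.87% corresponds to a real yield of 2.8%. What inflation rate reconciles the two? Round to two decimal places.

From (1+r_nom) = (1+r_real)(1+π), we get 1+π = (1 + 11.87%)/(1 + 2.8%) = 1.1187/1.028 ≈ 1.08823.
So π ≈ 8.8230%.

8.82%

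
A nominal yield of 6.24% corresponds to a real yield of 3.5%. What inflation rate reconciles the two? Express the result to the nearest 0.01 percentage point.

From (1+r_nom) = (1+r_real)(1+π), we get 1+π = (1 + 6.24%)/(1 + 3.5%) = 1.0624/1.035 ≈ 1.02647.
So π ≈ 2.6473%.

2.65%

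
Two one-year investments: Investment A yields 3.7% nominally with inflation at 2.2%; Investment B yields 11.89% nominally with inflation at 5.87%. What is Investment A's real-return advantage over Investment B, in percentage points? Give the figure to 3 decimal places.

Investment A real return: 1.037/1.022 − 1 = 1.4677%.
Investment B real return: 1.1189/1.0587 − 1 = 5.6862%.
Difference: 1.4677 − 5.6862 = -4.2185 pp.

-4.219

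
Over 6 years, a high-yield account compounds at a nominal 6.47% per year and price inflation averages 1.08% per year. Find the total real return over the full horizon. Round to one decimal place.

The annual real rate is (1+6.47%)/(1+1.08%) − 1 = 5.3324%.
Compounded over 6 years: (1 + 0.053324)^6 − 1 ≈ 0.36575.

36.6%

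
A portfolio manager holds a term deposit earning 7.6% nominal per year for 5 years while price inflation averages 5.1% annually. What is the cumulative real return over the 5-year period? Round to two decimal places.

12.47%

The annual real rate is (1+7.6%)/(1+5.1%) − 1 = 2.3787%.
Compounded over 5 years: (1 + 0.023787)^5 − 1 ≈ 0.12473.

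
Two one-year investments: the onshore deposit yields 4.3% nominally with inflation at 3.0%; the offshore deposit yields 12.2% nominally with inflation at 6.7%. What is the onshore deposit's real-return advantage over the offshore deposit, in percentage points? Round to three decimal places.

The onshore deposit real return: 1.043/1.030 − 1 = 1.2621%.
The offshore deposit real return: 1.122/1.067 − 1 = 5.1546%.
Difference: 1.2621 − 5.1546 = -3.8925 pp.

-3.893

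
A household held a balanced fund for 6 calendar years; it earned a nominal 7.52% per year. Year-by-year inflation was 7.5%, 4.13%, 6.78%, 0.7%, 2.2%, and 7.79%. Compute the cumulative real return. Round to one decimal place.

16.5%

Cumulative inflation factor: 1.075 × 1.0413 × 1.0678 × 1.007 × 1.022 × 1.0779 ≈ 1.32597.
Nominal growth factor: 1.54503. Real growth factor = 1.54503 / 1.32597 ≈ 1.16521.
Total real return ≈ 16.5205%.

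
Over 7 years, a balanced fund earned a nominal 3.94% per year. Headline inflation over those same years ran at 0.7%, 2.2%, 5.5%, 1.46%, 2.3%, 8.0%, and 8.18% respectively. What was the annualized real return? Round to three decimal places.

Cumulative inflation factor: 1.007 × 1.022 × 1.055 × 1.0146 × 1.023 × 1.080 × 1.0818 ≈ 1.31666.
Nominal growth factor: 1.31063. Real growth factor = 1.31063 / 1.31666 ≈ 0.99542.
Annualized: 0.99542^(1/7) − 1 ≈ -0.00066.

-0.066%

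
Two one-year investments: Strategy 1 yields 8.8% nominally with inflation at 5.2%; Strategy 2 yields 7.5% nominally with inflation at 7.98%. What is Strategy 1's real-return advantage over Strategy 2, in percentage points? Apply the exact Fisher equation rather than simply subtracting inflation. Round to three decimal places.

Strategy 1 real return: 1.088/1.052 − 1 = 3.4221%.
Strategy 2 real return: 1.075/1.0798 − 1 = -0.4445%.
Difference: 3.4221 − (-0.4445) = 3.8666 pp.

3.867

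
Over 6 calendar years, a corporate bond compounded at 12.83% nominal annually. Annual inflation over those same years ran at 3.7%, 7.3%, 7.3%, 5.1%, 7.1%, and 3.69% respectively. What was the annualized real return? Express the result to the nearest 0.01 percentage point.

6.76%

Cumulative inflation factor: 1.037 × 1.073 × 1.073 × 1.051 × 1.071 × 1.0369 ≈ 1.39350.
Nominal growth factor: 2.06323. Real growth factor = 2.06323 / 1.39350 ≈ 1.48061.
Annualized: 1.48061^(1/6) − 1 ≈ 0.06760.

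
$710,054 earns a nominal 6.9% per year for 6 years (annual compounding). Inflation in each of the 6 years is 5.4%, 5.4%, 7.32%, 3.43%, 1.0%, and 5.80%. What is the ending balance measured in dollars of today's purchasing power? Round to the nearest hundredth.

Nominal value at maturity: $710,054 × (1 + 6.9%)^6 ≈ $1,059,638.21.
Price-level factor over 6 years: 1.054 × 1.054 × 1.0732 × 1.0343 × 1.010 × 1.0580 ≈ 1.3176966806.
The maturity value deflated by that factor is the answer in today's purchasing power.

$804,159.43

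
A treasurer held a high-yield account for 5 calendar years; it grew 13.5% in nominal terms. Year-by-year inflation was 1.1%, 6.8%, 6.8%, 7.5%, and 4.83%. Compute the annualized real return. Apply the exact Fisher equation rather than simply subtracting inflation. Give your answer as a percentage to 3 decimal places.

-2.671%

Cumulative inflation factor: 1.011 × 1.068 × 1.068 × 1.075 × 1.0483 ≈ 1.29953.
Nominal growth factor: 1.13500. Real growth factor = 1.13500 / 1.29953 ≈ 0.87339.
Annualized: 0.87339^(1/5) − 1 ≈ -0.02671.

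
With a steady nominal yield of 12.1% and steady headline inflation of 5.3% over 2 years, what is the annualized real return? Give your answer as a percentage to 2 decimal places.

6.46%

With constant rates the annual real return is the same each year: (1+12.1%)/(1+5.3%) − 1 = 0.06458.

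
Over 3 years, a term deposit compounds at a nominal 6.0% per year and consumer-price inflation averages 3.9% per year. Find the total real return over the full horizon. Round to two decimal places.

The annual real rate is (1+6.0%)/(1+3.9%) − 1 = 2.0212%.
Compounded over 3 years: (1 + 0.020212)^3 − 1 ≈ 0.06187.

6.19%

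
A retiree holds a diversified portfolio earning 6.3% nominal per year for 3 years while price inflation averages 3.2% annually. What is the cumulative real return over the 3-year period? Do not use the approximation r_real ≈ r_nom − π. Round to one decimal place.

9.3%

The annual real rate is (1+6.3%)/(1+3.2%) − 1 = 3.0039%.
Compounded over 3 years: (1 + 0.030039)^3 − 1 ≈ 0.09285.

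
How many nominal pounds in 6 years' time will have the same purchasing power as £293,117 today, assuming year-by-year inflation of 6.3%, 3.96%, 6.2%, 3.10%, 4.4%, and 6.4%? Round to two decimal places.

£393,972.45

Cumulative price-level factor: 1.063 × 1.0396 × 1.062 × 1.0310 × 1.044 × 1.064 ≈ 1.3440791495.
Multiplying £293,117 by the price-level factor gives the future nominal sum.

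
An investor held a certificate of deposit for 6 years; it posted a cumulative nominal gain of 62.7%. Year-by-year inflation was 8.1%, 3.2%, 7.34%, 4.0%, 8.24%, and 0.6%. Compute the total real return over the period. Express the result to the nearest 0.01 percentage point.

19.98%

Cumulative inflation factor: 1.081 × 1.032 × 1.0734 × 1.040 × 1.0824 × 1.006 ≈ 1.35608.
Nominal growth factor: 1.62700. Real growth factor = 1.62700 / 1.35608 ≈ 1.19978.
Total real return ≈ 19.9780%.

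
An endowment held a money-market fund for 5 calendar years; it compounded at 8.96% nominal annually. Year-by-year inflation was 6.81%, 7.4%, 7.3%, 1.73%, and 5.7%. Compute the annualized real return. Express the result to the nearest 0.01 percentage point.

3.02%

Cumulative inflation factor: 1.0681 × 1.074 × 1.073 × 1.0173 × 1.057 ≈ 1.32355.
Nominal growth factor: 1.53580. Real growth factor = 1.53580 / 1.32355 ≈ 1.16037.
Annualized: 1.16037^(1/5) − 1 ≈ 0.03019.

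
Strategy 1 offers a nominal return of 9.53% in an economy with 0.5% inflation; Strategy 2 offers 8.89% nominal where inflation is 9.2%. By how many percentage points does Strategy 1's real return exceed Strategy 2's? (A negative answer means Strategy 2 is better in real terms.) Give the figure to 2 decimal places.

Strategy 1 real return: 1.0953/1.005 − 1 = 8.985%.
Strategy 2 real return: 1.0889/1.092 − 1 = -0.284%.
Difference: 8.985 − (-0.284) = 9.269 pp.

9.27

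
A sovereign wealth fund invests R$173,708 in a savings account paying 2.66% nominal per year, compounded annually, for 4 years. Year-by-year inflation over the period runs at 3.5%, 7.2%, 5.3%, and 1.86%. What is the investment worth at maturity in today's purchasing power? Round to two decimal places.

R$162,127.87

Nominal value at maturity: R$173,708 × (1 + 2.66%)^4 ≈ R$192,941.15.
Price-level factor over 4 years: 1.035 × 1.072 × 1.053 × 1.0186 ≈ 1.1900553968.
The maturity value deflated by that factor is the answer in today's purchasing power.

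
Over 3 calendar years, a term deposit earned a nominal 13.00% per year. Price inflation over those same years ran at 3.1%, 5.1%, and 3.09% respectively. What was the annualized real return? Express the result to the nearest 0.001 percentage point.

8.906%

Cumulative inflation factor: 1.031 × 1.051 × 1.0309 ≈ 1.11706.
Nominal growth factor: 1.44290. Real growth factor = 1.44290 / 1.11706 ≈ 1.29169.
Annualized: 1.29169^(1/3) − 1 ≈ 0.08906.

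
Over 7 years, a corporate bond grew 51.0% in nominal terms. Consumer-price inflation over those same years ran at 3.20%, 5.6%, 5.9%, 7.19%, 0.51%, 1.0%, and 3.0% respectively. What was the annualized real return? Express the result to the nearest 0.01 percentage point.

2.24%

Cumulative inflation factor: 1.0320 × 1.056 × 1.059 × 1.0719 × 1.0051 × 1.010 × 1.030 ≈ 1.29349.
Nominal growth factor: 1.51000. Real growth factor = 1.51000 / 1.29349 ≈ 1.16739.
Annualized: 1.16739^(1/7) − 1 ≈ 0.02236.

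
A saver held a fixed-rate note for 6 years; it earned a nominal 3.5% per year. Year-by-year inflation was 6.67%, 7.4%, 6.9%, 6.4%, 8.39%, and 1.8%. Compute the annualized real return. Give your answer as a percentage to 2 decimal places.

Cumulative inflation factor: 1.0667 × 1.074 × 1.069 × 1.064 × 1.0839 × 1.018 ≈ 1.43781.
Nominal growth factor: 1.22926. Real growth factor = 1.22926 / 1.43781 ≈ 0.85495.
Annualized: 0.85495^(1/6) − 1 ≈ -0.02578.

-2.58%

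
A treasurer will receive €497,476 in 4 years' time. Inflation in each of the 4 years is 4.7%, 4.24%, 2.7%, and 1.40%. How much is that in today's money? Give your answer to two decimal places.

Price-level factor over 4 years: 1.047 × 1.0424 × 1.027 × 1.0140 ≈ 1.1365524513.
Purchasing power today: €497,476 divided by that factor.

€437,706.15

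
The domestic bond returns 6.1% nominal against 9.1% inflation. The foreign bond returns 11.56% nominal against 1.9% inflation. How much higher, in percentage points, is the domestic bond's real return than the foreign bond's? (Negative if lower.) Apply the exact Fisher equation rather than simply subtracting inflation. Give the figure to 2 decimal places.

-12.23

The domestic bond real return: 1.061/1.091 − 1 = -2.750%.
The foreign bond real return: 1.1156/1.019 − 1 = 9.480%.
Difference: -2.750 − 9.480 = -12.230 pp.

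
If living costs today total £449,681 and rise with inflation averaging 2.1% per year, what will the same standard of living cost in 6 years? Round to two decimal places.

Cumulative price-level factor: (1+2.1%)^6 ≈ 1.1328031618.
Multiplying £449,681 by the price-level factor gives the future nominal sum.

£509,400.06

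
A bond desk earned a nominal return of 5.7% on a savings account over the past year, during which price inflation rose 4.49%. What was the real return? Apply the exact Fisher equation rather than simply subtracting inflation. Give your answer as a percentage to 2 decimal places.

1.16%

Real return via the Fisher equation: (1 + 5.7%)/(1 + 4.49%) − 1 = 1.057/1.0449 − 1 ≈ 0.01158.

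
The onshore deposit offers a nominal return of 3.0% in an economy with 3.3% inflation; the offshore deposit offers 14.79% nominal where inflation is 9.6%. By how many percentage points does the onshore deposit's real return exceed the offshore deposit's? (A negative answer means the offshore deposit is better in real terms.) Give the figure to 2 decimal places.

-5.03

The onshore deposit real return: 1.030/1.033 − 1 = -0.290%.
The offshore deposit real return: 1.1479/1.096 − 1 = 4.735%.
Difference: -0.290 − 4.735 = -5.025 pp.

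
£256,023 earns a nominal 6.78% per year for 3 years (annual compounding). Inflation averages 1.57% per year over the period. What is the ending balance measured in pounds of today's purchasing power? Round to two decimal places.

£297,476.30

Nominal value at maturity: £256,023 × (1 + 6.78%)^3 ≈ £311,708.56.
Price-level factor over 3 years: (1 + 1.57%)^3 ≈ 1.0478433399.
The maturity value deflated by that factor is the answer in today's purchasing power.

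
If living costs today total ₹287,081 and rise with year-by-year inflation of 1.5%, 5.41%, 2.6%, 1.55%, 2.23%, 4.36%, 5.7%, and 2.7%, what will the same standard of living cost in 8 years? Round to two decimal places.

₹370,627.34

Cumulative price-level factor: 1.015 × 1.0541 × 1.026 × 1.0155 × 1.0223 × 1.0436 × 1.057 × 1.027 ≈ 1.2910201070.
Multiplying ₹287,081 by the price-level factor gives the future nominal sum.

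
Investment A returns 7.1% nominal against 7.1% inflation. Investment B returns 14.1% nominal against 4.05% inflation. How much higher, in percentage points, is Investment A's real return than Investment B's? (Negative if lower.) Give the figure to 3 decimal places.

Investment A real return: 1.071/1.071 − 1 = 0.0000%.
Investment B real return: 1.141/1.0405 − 1 = 9.6588%.
Difference: 0.0000 − 9.6588 = -9.6588 pp.

-9.659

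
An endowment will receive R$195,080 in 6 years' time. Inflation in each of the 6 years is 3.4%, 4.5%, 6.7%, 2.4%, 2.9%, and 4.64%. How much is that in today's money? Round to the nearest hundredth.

Price-level factor over 6 years: 1.034 × 1.045 × 1.067 × 1.024 × 1.029 × 1.0464 ≈ 1.2712012493.
Purchasing power today: R$195,080 divided by that factor.

R$153,461.15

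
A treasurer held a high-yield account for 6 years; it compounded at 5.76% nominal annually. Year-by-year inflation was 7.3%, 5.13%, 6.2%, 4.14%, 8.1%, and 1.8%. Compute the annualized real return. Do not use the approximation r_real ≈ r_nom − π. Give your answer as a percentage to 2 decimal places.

0.32%

Cumulative inflation factor: 1.073 × 1.0513 × 1.062 × 1.0414 × 1.081 × 1.018 ≈ 1.37291.
Nominal growth factor: 1.39936. Real growth factor = 1.39936 / 1.37291 ≈ 1.01926.
Annualized: 1.01926^(1/6) − 1 ≈ 0.00319.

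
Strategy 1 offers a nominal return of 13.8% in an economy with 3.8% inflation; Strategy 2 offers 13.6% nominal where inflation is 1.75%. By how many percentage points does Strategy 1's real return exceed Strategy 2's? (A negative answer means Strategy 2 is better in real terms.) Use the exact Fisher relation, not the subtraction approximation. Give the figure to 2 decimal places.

-2.01

Strategy 1 real return: 1.138/1.038 − 1 = 9.634%.
Strategy 2 real return: 1.136/1.0175 − 1 = 11.646%.
Difference: 9.634 − 11.646 = -2.012 pp.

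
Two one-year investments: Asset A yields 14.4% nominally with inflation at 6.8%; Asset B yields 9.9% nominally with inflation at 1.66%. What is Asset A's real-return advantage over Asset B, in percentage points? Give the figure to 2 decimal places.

-0.99

Asset A real return: 1.144/1.068 − 1 = 7.116%.
Asset B real return: 1.099/1.0166 − 1 = 8.105%.
Difference: 7.116 − 8.105 = -0.989 pp.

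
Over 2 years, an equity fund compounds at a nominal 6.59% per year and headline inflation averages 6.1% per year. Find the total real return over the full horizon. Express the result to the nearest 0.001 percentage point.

The annual real rate is (1+6.59%)/(1+6.1%) − 1 = 0.4618%.
Compounded over 2 years: (1 + 0.004618)^2 − 1 ≈ 0.00926.

0.926%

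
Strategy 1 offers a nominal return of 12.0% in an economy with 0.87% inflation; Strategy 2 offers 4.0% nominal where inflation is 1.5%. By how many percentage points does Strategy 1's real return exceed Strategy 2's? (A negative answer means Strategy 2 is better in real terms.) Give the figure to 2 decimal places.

Strategy 1 real return: 1.120/1.0087 − 1 = 11.034%.
Strategy 2 real return: 1.040/1.015 − 1 = 2.463%.
Difference: 11.034 − 2.463 = 8.571 pp.

8.57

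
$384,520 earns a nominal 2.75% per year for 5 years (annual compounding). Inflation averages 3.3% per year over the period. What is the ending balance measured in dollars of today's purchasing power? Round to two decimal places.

$374,391.93

Nominal value at maturity: $384,520 × (1 + 2.75%)^5 ≈ $440,380.51.
Price-level factor over 5 years: (1 + 3.3%)^5 ≈ 1.1762553387.
Dividing the nominal maturity value by the price-level factor gives the value in today's money.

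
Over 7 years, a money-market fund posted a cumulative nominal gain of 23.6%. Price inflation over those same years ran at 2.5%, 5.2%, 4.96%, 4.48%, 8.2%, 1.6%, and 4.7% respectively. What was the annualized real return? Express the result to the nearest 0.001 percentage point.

Cumulative inflation factor: 1.025 × 1.052 × 1.0496 × 1.0448 × 1.082 × 1.016 × 1.047 ≈ 1.36102.
Nominal growth factor: 1.23600. Real growth factor = 1.23600 / 1.36102 ≈ 0.90814.
Annualized: 0.90814^(1/7) − 1 ≈ -0.01367.

-1.367%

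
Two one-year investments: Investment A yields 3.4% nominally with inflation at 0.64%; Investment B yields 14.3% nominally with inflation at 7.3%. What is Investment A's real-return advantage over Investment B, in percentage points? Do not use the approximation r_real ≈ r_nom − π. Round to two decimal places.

-3.78

Investment A real return: 1.034/1.0064 − 1 = 2.742%.
Investment B real return: 1.143/1.073 − 1 = 6.524%.
Difference: 2.742 − 6.524 = -3.782 pp.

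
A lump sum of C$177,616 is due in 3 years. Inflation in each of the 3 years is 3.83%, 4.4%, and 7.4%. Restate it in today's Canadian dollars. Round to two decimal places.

Price-level factor over 3 years: 1.0383 × 1.044 × 1.074 = 1.1642001048.
Purchasing power today: C$177,616 divided by that factor.

C$152,564.84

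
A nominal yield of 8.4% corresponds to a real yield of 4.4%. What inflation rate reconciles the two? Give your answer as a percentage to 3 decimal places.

3.831%

From (1+r_nom) = (1+r_real)(1+π), we get 1+π = (1 + 8.4%)/(1 + 4.4%) = 1.084/1.044 ≈ 1.03831.
So π ≈ 3.8314%.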